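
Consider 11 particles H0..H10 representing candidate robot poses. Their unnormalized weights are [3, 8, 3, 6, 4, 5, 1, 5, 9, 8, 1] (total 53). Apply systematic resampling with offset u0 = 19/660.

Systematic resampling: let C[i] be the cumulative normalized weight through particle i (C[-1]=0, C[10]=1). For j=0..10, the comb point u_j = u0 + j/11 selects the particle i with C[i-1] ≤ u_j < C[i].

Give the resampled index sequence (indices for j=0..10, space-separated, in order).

0 1 2 3 4 5 7 8 8 9 9

C = [3/53, 11/53, 14/53, 20/53, 24/53, 29/53, 30/53, 35/53, 44/53, 52/53, 1]
j=0: u_0=19/660 ∈ [0, 3/53) → index 0
j=1: u_1=79/660 ∈ [3/53, 11/53) → index 1
j=2: u_2=139/660 ∈ [11/53, 14/53) → index 2
j=3: u_3=199/660 ∈ [14/53, 20/53) → index 3
j=4: u_4=259/660 ∈ [20/53, 24/53) → index 4
j=5: u_5=29/60 ∈ [24/53, 29/53) → index 5
j=6: u_6=379/660 ∈ [30/53, 35/53) → index 7
j=7: u_7=439/660 ∈ [35/53, 44/53) → index 8
j=8: u_8=499/660 ∈ [35/53, 44/53) → index 8
j=9: u_9=559/660 ∈ [44/53, 52/53) → index 9
j=10: u_10=619/660 ∈ [44/53, 52/53) → index 9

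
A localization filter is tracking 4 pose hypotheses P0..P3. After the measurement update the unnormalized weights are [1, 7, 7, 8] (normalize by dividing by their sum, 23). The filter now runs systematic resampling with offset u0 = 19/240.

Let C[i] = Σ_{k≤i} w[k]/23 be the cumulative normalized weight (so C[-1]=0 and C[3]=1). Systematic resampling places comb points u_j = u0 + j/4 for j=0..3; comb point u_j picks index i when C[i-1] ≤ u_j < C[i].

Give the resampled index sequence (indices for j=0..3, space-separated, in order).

1 1 2 3

C = [1/23, 8/23, 15/23, 1]
j=0: u_0=19/240 ∈ [1/23, 8/23) → index 1
j=1: u_1=79/240 ∈ [1/23, 8/23) → index 1
j=2: u_2=139/240 ∈ [8/23, 15/23) → index 2
j=3: u_3=199/240 ∈ [15/23, 1) → index 3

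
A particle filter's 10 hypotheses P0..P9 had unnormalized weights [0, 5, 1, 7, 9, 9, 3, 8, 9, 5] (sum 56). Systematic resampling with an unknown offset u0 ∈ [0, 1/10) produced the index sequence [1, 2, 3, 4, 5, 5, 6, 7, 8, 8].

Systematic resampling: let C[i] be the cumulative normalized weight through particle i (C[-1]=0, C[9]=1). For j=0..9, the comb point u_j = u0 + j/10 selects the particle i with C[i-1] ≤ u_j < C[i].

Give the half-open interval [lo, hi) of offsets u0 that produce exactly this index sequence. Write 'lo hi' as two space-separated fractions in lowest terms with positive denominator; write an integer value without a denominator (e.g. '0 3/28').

0 1/140

C = [0, 5/56, 3/28, 13/56, 11/28, 31/56, 17/28, 3/4, 51/56, 1]
j=0 picked index 1: u0 ∈ [0, 5/56)
j=1 picked index 2: u0 ∈ [-3/280, 1/140)
j=2 picked index 3: u0 ∈ [-13/140, 9/280)
j=3 picked index 4: u0 ∈ [-19/280, 13/140)
j=4 picked index 5: u0 ∈ [-1/140, 43/280)
j=5 picked index 5: u0 ∈ [-3/28, 3/56)
j=6 picked index 6: u0 ∈ [-13/280, 1/140)
j=7 picked index 7: u0 ∈ [-13/140, 1/20)
j=8 picked index 8: u0 ∈ [-1/20, 31/280)
j=9 picked index 8: u0 ∈ [-3/20, 3/280)
intersection: [0, 1/140)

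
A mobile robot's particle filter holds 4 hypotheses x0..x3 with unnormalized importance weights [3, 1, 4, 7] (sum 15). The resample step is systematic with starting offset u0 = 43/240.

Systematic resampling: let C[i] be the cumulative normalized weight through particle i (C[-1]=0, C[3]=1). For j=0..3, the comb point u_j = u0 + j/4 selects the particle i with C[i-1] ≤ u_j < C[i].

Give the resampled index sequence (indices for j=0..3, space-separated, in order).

0 2 3 3

C = [1/5, 4/15, 8/15, 1]
j=0: u_0=43/240 ∈ [0, 1/5) → index 0
j=1: u_1=103/240 ∈ [4/15, 8/15) → index 2
j=2: u_2=163/240 ∈ [8/15, 1) → index 3
j=3: u_3=223/240 ∈ [8/15, 1) → index 3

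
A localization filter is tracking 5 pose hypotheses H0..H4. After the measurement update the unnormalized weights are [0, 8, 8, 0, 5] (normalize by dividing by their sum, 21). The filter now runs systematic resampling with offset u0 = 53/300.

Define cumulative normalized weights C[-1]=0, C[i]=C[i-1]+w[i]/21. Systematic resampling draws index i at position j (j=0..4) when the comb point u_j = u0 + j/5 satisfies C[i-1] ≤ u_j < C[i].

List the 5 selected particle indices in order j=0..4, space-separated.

C = [0, 8/21, 16/21, 16/21, 1]
j=0: u_0=53/300 ∈ [0, 8/21) → index 1
j=1: u_1=113/300 ∈ [0, 8/21) → index 1
j=2: u_2=173/300 ∈ [8/21, 16/21) → index 2
j=3: u_3=233/300 ∈ [16/21, 1) → index 4
j=4: u_4=293/300 ∈ [16/21, 1) → index 4

1 1 2 4 4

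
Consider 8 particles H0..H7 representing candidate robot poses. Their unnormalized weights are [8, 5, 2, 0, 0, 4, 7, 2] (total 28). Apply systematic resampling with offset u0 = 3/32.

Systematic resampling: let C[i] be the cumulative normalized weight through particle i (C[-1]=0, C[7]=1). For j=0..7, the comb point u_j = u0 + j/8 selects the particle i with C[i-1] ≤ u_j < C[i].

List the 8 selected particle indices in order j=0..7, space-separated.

C = [2/7, 13/28, 15/28, 15/28, 15/28, 19/28, 13/14, 1]
j=0: u_0=3/32 ∈ [0, 2/7) → index 0
j=1: u_1=7/32 ∈ [0, 2/7) → index 0
j=2: u_2=11/32 ∈ [2/7, 13/28) → index 1
j=3: u_3=15/32 ∈ [13/28, 15/28) → index 2
j=4: u_4=19/32 ∈ [15/28, 19/28) → index 5
j=5: u_5=23/32 ∈ [19/28, 13/14) → index 6
j=6: u_6=27/32 ∈ [19/28, 13/14) → index 6
j=7: u_7=31/32 ∈ [13/14, 1) → index 7

0 0 1 2 5 6 6 7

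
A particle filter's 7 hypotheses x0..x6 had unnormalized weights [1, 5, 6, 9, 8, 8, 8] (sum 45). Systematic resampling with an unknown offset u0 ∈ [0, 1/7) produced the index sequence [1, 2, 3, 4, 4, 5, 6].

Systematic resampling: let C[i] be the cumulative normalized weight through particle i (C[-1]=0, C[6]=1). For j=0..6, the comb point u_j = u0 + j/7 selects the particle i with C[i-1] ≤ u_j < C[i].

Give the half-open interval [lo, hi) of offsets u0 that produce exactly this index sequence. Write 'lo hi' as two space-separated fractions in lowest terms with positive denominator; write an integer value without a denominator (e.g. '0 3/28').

4/105 23/315

C = [1/45, 2/15, 4/15, 7/15, 29/45, 37/45, 1]
j=0 picked index 1: u0 ∈ [1/45, 2/15)
j=1 picked index 2: u0 ∈ [-1/105, 13/105)
j=2 picked index 3: u0 ∈ [-2/105, 19/105)
j=3 picked index 4: u0 ∈ [4/105, 68/315)
j=4 picked index 4: u0 ∈ [-11/105, 23/315)
j=5 picked index 5: u0 ∈ [-22/315, 34/315)
j=6 picked index 6: u0 ∈ [-11/315, 1/7)
intersection: [4/105, 23/315)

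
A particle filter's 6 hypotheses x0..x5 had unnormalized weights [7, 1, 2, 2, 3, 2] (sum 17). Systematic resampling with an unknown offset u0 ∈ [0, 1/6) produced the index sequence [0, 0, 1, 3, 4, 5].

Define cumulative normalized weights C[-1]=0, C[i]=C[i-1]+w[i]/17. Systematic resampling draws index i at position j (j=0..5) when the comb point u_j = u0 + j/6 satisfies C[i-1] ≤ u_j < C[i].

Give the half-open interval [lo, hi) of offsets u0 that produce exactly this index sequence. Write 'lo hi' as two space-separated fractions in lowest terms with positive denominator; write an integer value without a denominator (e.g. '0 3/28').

C = [7/17, 8/17, 10/17, 12/17, 15/17, 1]
j=0 picked index 0: u0 ∈ [0, 7/17)
j=1 picked index 0: u0 ∈ [-1/6, 25/102)
j=2 picked index 1: u0 ∈ [4/51, 7/51)
j=3 picked index 3: u0 ∈ [3/34, 7/34)
j=4 picked index 4: u0 ∈ [2/51, 11/51)
j=5 picked index 5: u0 ∈ [5/102, 1/6)
intersection: [3/34, 7/51)

3/34 7/51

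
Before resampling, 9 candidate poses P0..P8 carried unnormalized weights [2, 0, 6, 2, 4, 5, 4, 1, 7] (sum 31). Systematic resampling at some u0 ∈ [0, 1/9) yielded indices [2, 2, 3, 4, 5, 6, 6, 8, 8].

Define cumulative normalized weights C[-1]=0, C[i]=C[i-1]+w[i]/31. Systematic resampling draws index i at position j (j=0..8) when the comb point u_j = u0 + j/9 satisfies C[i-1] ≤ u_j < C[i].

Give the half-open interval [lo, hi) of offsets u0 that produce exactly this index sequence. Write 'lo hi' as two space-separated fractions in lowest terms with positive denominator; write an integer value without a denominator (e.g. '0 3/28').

2/31 7/93

C = [2/31, 2/31, 8/31, 10/31, 14/31, 19/31, 23/31, 24/31, 1]
j=0 picked index 2: u0 ∈ [2/31, 8/31)
j=1 picked index 2: u0 ∈ [-13/279, 41/279)
j=2 picked index 3: u0 ∈ [10/279, 28/279)
j=3 picked index 4: u0 ∈ [-1/93, 11/93)
j=4 picked index 5: u0 ∈ [2/279, 47/279)
j=5 picked index 6: u0 ∈ [16/279, 52/279)
j=6 picked index 6: u0 ∈ [-5/93, 7/93)
j=7 picked index 8: u0 ∈ [-1/279, 2/9)
j=8 picked index 8: u0 ∈ [-32/279, 1/9)
intersection: [2/31, 7/93)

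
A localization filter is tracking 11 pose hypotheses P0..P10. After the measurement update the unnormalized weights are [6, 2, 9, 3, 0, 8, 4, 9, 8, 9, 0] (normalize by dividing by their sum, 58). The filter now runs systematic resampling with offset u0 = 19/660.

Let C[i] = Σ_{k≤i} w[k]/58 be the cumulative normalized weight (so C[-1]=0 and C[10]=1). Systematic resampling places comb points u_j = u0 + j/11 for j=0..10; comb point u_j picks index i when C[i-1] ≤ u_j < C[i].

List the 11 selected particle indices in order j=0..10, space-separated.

C = [3/29, 4/29, 17/58, 10/29, 10/29, 14/29, 16/29, 41/58, 49/58, 1, 1]
j=0: u_0=19/660 ∈ [0, 3/29) → index 0
j=1: u_1=79/660 ∈ [3/29, 4/29) → index 1
j=2: u_2=139/660 ∈ [4/29, 17/58) → index 2
j=3: u_3=199/660 ∈ [17/58, 10/29) → index 3
j=4: u_4=259/660 ∈ [10/29, 14/29) → index 5
j=5: u_5=29/60 ∈ [14/29, 16/29) → index 6
j=6: u_6=379/660 ∈ [16/29, 41/58) → index 7
j=7: u_7=439/660 ∈ [16/29, 41/58) → index 7
j=8: u_8=499/660 ∈ [41/58, 49/58) → index 8
j=9: u_9=559/660 ∈ [49/58, 1) → index 9
j=10: u_10=619/660 ∈ [49/58, 1) → index 9

0 1 2 3 5 6 7 7 8 9 9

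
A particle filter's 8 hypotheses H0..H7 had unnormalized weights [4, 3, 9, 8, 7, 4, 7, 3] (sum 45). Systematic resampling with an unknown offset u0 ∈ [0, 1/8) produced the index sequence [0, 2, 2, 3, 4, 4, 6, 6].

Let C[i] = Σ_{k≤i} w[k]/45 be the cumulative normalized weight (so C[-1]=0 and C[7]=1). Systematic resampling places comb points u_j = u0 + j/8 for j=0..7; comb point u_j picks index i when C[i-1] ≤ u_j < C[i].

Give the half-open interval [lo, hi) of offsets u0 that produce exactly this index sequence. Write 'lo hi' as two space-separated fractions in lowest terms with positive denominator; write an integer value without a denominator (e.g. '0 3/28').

1/30 7/120

C = [4/45, 7/45, 16/45, 8/15, 31/45, 7/9, 14/15, 1]
j=0 picked index 0: u0 ∈ [0, 4/45)
j=1 picked index 2: u0 ∈ [11/360, 83/360)
j=2 picked index 2: u0 ∈ [-17/180, 19/180)
j=3 picked index 3: u0 ∈ [-7/360, 19/120)
j=4 picked index 4: u0 ∈ [1/30, 17/90)
j=5 picked index 4: u0 ∈ [-11/120, 23/360)
j=6 picked index 6: u0 ∈ [1/36, 11/60)
j=7 picked index 6: u0 ∈ [-7/72, 7/120)
intersection: [1/30, 7/120)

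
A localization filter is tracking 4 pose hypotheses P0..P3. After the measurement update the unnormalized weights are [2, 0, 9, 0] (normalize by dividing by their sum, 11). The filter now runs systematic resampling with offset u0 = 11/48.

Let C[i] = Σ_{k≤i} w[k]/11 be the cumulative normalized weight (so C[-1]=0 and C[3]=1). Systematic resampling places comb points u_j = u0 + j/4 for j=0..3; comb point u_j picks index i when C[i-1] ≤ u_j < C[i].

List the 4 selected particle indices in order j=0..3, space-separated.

C = [2/11, 2/11, 1, 1]
j=0: u_0=11/48 ∈ [2/11, 1) → index 2
j=1: u_1=23/48 ∈ [2/11, 1) → index 2
j=2: u_2=35/48 ∈ [2/11, 1) → index 2
j=3: u_3=47/48 ∈ [2/11, 1) → index 2

2 2 2 2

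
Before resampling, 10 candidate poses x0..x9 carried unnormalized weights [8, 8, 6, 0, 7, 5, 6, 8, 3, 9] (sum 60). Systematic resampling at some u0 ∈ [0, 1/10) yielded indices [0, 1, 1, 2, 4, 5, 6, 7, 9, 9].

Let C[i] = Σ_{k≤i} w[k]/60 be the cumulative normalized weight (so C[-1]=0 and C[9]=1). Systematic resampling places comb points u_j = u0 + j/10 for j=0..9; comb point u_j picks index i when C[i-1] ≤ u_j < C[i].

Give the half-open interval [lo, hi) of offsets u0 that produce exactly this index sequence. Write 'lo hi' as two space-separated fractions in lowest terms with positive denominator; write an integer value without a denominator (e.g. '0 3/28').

C = [2/15, 4/15, 11/30, 11/30, 29/60, 17/30, 2/3, 4/5, 17/20, 1]
j=0 picked index 0: u0 ∈ [0, 2/15)
j=1 picked index 1: u0 ∈ [1/30, 1/6)
j=2 picked index 1: u0 ∈ [-1/15, 1/15)
j=3 picked index 2: u0 ∈ [-1/30, 1/15)
j=4 picked index 4: u0 ∈ [-1/30, 1/12)
j=5 picked index 5: u0 ∈ [-1/60, 1/15)
j=6 picked index 6: u0 ∈ [-1/30, 1/15)
j=7 picked index 7: u0 ∈ [-1/30, 1/10)
j=8 picked index 9: u0 ∈ [1/20, 1/5)
j=9 picked index 9: u0 ∈ [-1/20, 1/10)
intersection: [1/20, 1/15)

1/20 1/15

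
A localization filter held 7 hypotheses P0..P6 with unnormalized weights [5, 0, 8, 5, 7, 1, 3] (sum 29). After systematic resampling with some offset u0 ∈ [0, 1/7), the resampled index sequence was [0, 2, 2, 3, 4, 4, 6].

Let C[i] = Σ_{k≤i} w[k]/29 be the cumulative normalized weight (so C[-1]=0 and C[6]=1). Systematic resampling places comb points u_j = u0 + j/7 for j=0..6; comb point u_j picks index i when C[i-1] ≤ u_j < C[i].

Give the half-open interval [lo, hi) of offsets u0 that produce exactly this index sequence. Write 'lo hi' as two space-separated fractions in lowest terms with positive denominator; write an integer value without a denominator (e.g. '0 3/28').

10/203 1/7

C = [5/29, 5/29, 13/29, 18/29, 25/29, 26/29, 1]
j=0 picked index 0: u0 ∈ [0, 5/29)
j=1 picked index 2: u0 ∈ [6/203, 62/203)
j=2 picked index 2: u0 ∈ [-23/203, 33/203)
j=3 picked index 3: u0 ∈ [4/203, 39/203)
j=4 picked index 4: u0 ∈ [10/203, 59/203)
j=5 picked index 4: u0 ∈ [-19/203, 30/203)
j=6 picked index 6: u0 ∈ [8/203, 1/7)
intersection: [10/203, 1/7)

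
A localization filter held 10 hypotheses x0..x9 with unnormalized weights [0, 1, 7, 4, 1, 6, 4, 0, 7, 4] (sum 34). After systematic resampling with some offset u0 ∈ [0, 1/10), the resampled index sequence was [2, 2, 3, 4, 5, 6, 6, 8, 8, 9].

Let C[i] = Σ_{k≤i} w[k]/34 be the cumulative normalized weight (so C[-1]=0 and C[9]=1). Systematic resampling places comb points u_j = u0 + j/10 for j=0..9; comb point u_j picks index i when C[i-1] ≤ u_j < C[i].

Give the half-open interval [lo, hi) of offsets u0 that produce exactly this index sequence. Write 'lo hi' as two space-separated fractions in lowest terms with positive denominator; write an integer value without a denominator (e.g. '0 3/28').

C = [0, 1/34, 4/17, 6/17, 13/34, 19/34, 23/34, 23/34, 15/17, 1]
j=0 picked index 2: u0 ∈ [1/34, 4/17)
j=1 picked index 2: u0 ∈ [-6/85, 23/170)
j=2 picked index 3: u0 ∈ [3/85, 13/85)
j=3 picked index 4: u0 ∈ [9/170, 7/85)
j=4 picked index 5: u0 ∈ [-3/170, 27/170)
j=5 picked index 6: u0 ∈ [1/17, 3/17)
j=6 picked index 6: u0 ∈ [-7/170, 13/170)
j=7 picked index 8: u0 ∈ [-2/85, 31/170)
j=8 picked index 8: u0 ∈ [-21/170, 7/85)
j=9 picked index 9: u0 ∈ [-3/170, 1/10)
intersection: [1/17, 13/170)

1/17 13/170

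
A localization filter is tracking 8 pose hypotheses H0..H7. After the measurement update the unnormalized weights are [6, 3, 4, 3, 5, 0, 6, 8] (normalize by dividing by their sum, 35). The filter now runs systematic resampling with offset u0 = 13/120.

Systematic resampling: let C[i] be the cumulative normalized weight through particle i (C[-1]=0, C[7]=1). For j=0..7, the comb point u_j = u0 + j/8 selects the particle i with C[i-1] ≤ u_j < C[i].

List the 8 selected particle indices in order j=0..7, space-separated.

0 1 2 4 6 6 7 7

C = [6/35, 9/35, 13/35, 16/35, 3/5, 3/5, 27/35, 1]
j=0: u_0=13/120 ∈ [0, 6/35) → index 0
j=1: u_1=7/30 ∈ [6/35, 9/35) → index 1
j=2: u_2=43/120 ∈ [9/35, 13/35) → index 2
j=3: u_3=29/60 ∈ [16/35, 3/5) → index 4
j=4: u_4=73/120 ∈ [3/5, 27/35) → index 6
j=5: u_5=11/15 ∈ [3/5, 27/35) → index 6
j=6: u_6=103/120 ∈ [27/35, 1) → index 7
j=7: u_7=59/60 ∈ [27/35, 1) → index 7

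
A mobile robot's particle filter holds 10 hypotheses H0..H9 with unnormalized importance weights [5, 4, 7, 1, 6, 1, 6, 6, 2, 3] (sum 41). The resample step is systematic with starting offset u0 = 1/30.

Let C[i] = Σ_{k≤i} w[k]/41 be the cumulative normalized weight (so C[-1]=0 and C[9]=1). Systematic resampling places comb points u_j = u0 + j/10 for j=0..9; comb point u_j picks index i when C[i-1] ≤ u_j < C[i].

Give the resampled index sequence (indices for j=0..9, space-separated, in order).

C = [5/41, 9/41, 16/41, 17/41, 23/41, 24/41, 30/41, 36/41, 38/41, 1]
j=0: u_0=1/30 ∈ [0, 5/41) → index 0
j=1: u_1=2/15 ∈ [5/41, 9/41) → index 1
j=2: u_2=7/30 ∈ [9/41, 16/41) → index 2
j=3: u_3=1/3 ∈ [9/41, 16/41) → index 2
j=4: u_4=13/30 ∈ [17/41, 23/41) → index 4
j=5: u_5=8/15 ∈ [17/41, 23/41) → index 4
j=6: u_6=19/30 ∈ [24/41, 30/41) → index 6
j=7: u_7=11/15 ∈ [30/41, 36/41) → index 7
j=8: u_8=5/6 ∈ [30/41, 36/41) → index 7
j=9: u_9=14/15 ∈ [38/41, 1) → index 9

0 1 2 2 4 4 6 7 7 9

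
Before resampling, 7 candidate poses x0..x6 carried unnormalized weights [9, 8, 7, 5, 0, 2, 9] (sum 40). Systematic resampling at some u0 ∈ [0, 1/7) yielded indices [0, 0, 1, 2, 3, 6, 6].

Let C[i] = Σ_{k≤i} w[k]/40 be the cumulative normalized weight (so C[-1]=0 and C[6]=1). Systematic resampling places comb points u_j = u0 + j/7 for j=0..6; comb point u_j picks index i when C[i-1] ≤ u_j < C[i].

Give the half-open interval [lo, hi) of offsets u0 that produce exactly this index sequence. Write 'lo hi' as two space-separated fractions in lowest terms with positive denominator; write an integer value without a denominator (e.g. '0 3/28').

17/280 23/280

C = [9/40, 17/40, 3/5, 29/40, 29/40, 31/40, 1]
j=0 picked index 0: u0 ∈ [0, 9/40)
j=1 picked index 0: u0 ∈ [-1/7, 23/280)
j=2 picked index 1: u0 ∈ [-17/280, 39/280)
j=3 picked index 2: u0 ∈ [-1/280, 6/35)
j=4 picked index 3: u0 ∈ [1/35, 43/280)
j=5 picked index 6: u0 ∈ [17/280, 2/7)
j=6 picked index 6: u0 ∈ [-23/280, 1/7)
intersection: [17/280, 23/280)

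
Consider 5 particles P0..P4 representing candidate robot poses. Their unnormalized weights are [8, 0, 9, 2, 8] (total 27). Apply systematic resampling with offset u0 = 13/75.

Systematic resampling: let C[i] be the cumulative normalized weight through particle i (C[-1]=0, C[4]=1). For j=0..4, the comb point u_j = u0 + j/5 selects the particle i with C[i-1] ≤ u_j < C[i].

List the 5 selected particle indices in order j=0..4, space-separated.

0 2 2 4 4

C = [8/27, 8/27, 17/27, 19/27, 1]
j=0: u_0=13/75 ∈ [0, 8/27) → index 0
j=1: u_1=28/75 ∈ [8/27, 17/27) → index 2
j=2: u_2=43/75 ∈ [8/27, 17/27) → index 2
j=3: u_3=58/75 ∈ [19/27, 1) → index 4
j=4: u_4=73/75 ∈ [19/27, 1) → index 4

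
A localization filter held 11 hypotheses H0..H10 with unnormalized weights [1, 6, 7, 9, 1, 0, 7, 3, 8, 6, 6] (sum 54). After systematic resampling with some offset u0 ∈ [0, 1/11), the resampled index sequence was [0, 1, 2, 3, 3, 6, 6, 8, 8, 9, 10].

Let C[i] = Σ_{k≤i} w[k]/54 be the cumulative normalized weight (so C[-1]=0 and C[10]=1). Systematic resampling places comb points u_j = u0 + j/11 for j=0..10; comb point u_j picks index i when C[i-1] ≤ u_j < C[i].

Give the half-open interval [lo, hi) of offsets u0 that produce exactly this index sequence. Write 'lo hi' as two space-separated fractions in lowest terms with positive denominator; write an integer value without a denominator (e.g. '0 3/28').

0 1/54

C = [1/54, 7/54, 7/27, 23/54, 4/9, 4/9, 31/54, 17/27, 7/9, 8/9, 1]
j=0 picked index 0: u0 ∈ [0, 1/54)
j=1 picked index 1: u0 ∈ [-43/594, 23/594)
j=2 picked index 2: u0 ∈ [-31/594, 23/297)
j=3 picked index 3: u0 ∈ [-4/297, 91/594)
j=4 picked index 3: u0 ∈ [-31/297, 37/594)
j=5 picked index 6: u0 ∈ [-1/99, 71/594)
j=6 picked index 6: u0 ∈ [-10/99, 17/594)
j=7 picked index 8: u0 ∈ [-2/297, 14/99)
j=8 picked index 8: u0 ∈ [-29/297, 5/99)
j=9 picked index 9: u0 ∈ [-4/99, 7/99)
j=10 picked index 10: u0 ∈ [-2/99, 1/11)
intersection: [0, 1/54)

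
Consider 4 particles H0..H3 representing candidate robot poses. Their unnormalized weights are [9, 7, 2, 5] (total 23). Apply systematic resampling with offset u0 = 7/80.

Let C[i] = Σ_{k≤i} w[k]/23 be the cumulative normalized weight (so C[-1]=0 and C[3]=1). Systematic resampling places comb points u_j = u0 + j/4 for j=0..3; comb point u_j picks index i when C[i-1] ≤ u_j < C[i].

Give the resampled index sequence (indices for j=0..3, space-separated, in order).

C = [9/23, 16/23, 18/23, 1]
j=0: u_0=7/80 ∈ [0, 9/23) → index 0
j=1: u_1=27/80 ∈ [0, 9/23) → index 0
j=2: u_2=47/80 ∈ [9/23, 16/23) → index 1
j=3: u_3=67/80 ∈ [18/23, 1) → index 3

0 0 1 3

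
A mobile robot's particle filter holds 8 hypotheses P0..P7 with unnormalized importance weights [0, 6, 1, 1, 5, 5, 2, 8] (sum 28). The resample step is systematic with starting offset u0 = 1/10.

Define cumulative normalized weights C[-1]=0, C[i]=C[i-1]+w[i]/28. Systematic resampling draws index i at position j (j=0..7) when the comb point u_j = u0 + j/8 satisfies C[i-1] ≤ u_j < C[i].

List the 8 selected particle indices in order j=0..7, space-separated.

C = [0, 3/14, 1/4, 2/7, 13/28, 9/14, 5/7, 1]
j=0: u_0=1/10 ∈ [0, 3/14) → index 1
j=1: u_1=9/40 ∈ [3/14, 1/4) → index 2
j=2: u_2=7/20 ∈ [2/7, 13/28) → index 4
j=3: u_3=19/40 ∈ [13/28, 9/14) → index 5
j=4: u_4=3/5 ∈ [13/28, 9/14) → index 5
j=5: u_5=29/40 ∈ [5/7, 1) → index 7
j=6: u_6=17/20 ∈ [5/7, 1) → index 7
j=7: u_7=39/40 ∈ [5/7, 1) → index 7

1 2 4 5 5 7 7 7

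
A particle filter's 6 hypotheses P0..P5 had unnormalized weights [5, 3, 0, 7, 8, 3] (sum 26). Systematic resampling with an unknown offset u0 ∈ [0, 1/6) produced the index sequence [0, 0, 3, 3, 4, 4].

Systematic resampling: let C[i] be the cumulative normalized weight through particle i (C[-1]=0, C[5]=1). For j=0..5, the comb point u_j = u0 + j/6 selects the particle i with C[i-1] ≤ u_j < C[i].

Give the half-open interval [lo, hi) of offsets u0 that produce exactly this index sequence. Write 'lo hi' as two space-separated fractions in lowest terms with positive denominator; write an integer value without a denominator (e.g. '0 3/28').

C = [5/26, 4/13, 4/13, 15/26, 23/26, 1]
j=0 picked index 0: u0 ∈ [0, 5/26)
j=1 picked index 0: u0 ∈ [-1/6, 1/39)
j=2 picked index 3: u0 ∈ [-1/39, 19/78)
j=3 picked index 3: u0 ∈ [-5/26, 1/13)
j=4 picked index 4: u0 ∈ [-7/78, 17/78)
j=5 picked index 4: u0 ∈ [-10/39, 2/39)
intersection: [0, 1/39)

0 1/39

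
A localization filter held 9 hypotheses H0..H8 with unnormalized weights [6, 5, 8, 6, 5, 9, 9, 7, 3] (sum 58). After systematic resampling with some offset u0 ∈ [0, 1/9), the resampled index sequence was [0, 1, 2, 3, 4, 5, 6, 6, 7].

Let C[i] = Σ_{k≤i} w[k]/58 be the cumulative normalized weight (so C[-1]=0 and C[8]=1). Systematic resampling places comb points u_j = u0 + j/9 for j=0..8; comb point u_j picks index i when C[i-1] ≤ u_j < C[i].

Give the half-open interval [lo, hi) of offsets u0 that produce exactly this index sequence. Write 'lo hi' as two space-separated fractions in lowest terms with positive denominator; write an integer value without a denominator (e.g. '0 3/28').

1/174 13/261

C = [3/29, 11/58, 19/58, 25/58, 15/29, 39/58, 24/29, 55/58, 1]
j=0 picked index 0: u0 ∈ [0, 3/29)
j=1 picked index 1: u0 ∈ [-2/261, 41/522)
j=2 picked index 2: u0 ∈ [-17/522, 55/522)
j=3 picked index 3: u0 ∈ [-1/174, 17/174)
j=4 picked index 4: u0 ∈ [-7/522, 19/261)
j=5 picked index 5: u0 ∈ [-10/261, 61/522)
j=6 picked index 6: u0 ∈ [1/174, 14/87)
j=7 picked index 6: u0 ∈ [-55/522, 13/261)
j=8 picked index 7: u0 ∈ [-16/261, 31/522)
intersection: [1/174, 13/261)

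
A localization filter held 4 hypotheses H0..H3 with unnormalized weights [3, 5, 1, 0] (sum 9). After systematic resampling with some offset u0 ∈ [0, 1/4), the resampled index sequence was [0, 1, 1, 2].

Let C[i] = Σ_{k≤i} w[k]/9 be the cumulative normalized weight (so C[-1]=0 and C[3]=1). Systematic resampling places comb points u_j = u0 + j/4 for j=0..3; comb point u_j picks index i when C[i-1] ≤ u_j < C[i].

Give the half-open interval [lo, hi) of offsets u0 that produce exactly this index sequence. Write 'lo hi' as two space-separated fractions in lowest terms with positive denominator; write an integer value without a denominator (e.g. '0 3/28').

5/36 1/4

C = [1/3, 8/9, 1, 1]
j=0 picked index 0: u0 ∈ [0, 1/3)
j=1 picked index 1: u0 ∈ [1/12, 23/36)
j=2 picked index 1: u0 ∈ [-1/6, 7/18)
j=3 picked index 2: u0 ∈ [5/36, 1/4)
intersection: [5/36, 1/4)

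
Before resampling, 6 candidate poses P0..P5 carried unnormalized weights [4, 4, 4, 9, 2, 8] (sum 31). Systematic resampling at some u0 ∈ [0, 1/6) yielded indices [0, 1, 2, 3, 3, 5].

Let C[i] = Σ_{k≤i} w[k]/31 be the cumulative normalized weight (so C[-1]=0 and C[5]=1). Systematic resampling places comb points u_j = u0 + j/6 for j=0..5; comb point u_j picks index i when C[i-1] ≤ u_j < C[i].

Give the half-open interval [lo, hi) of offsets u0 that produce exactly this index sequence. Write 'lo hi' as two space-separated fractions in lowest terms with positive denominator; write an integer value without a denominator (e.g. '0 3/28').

0 1/93

C = [4/31, 8/31, 12/31, 21/31, 23/31, 1]
j=0 picked index 0: u0 ∈ [0, 4/31)
j=1 picked index 1: u0 ∈ [-7/186, 17/186)
j=2 picked index 2: u0 ∈ [-7/93, 5/93)
j=3 picked index 3: u0 ∈ [-7/62, 11/62)
j=4 picked index 3: u0 ∈ [-26/93, 1/93)
j=5 picked index 5: u0 ∈ [-17/186, 1/6)
intersection: [0, 1/93)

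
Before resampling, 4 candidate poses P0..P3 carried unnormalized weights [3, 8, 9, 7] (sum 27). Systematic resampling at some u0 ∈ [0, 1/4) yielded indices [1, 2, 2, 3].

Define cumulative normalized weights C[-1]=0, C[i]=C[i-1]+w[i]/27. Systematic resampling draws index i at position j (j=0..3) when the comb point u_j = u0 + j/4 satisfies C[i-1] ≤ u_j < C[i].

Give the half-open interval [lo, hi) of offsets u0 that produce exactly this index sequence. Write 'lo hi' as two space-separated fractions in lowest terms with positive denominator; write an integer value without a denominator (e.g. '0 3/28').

C = [1/9, 11/27, 20/27, 1]
j=0 picked index 1: u0 ∈ [1/9, 11/27)
j=1 picked index 2: u0 ∈ [17/108, 53/108)
j=2 picked index 2: u0 ∈ [-5/54, 13/54)
j=3 picked index 3: u0 ∈ [-1/108, 1/4)
intersection: [17/108, 13/54)

17/108 13/54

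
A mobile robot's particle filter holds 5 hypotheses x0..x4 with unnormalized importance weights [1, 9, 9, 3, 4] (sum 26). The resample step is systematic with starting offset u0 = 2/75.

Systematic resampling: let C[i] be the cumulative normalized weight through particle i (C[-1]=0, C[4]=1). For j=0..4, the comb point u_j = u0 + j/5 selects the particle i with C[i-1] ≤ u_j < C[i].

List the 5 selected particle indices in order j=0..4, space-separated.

C = [1/26, 5/13, 19/26, 11/13, 1]
j=0: u_0=2/75 ∈ [0, 1/26) → index 0
j=1: u_1=17/75 ∈ [1/26, 5/13) → index 1
j=2: u_2=32/75 ∈ [5/13, 19/26) → index 2
j=3: u_3=47/75 ∈ [5/13, 19/26) → index 2
j=4: u_4=62/75 ∈ [19/26, 11/13) → index 3

0 1 2 2 3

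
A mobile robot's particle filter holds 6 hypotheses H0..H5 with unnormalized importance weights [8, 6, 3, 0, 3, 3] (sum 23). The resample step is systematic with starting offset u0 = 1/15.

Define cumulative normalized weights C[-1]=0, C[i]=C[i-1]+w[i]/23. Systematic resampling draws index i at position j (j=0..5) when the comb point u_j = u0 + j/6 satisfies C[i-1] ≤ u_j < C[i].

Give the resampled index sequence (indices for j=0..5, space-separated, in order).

0 0 1 1 2 5

C = [8/23, 14/23, 17/23, 17/23, 20/23, 1]
j=0: u_0=1/15 ∈ [0, 8/23) → index 0
j=1: u_1=7/30 ∈ [0, 8/23) → index 0
j=2: u_2=2/5 ∈ [8/23, 14/23) → index 1
j=3: u_3=17/30 ∈ [8/23, 14/23) → index 1
j=4: u_4=11/15 ∈ [14/23, 17/23) → index 2
j=5: u_5=9/10 ∈ [20/23, 1) → index 5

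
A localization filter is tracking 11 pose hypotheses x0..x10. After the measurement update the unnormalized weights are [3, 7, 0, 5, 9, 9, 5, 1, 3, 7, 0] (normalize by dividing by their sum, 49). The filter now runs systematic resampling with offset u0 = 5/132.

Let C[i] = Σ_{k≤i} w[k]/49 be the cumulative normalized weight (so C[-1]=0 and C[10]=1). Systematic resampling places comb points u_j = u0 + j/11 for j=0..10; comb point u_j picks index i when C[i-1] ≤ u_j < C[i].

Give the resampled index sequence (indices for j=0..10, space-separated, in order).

C = [3/49, 10/49, 10/49, 15/49, 24/49, 33/49, 38/49, 39/49, 6/7, 1, 1]
j=0: u_0=5/132 ∈ [0, 3/49) → index 0
j=1: u_1=17/132 ∈ [3/49, 10/49) → index 1
j=2: u_2=29/132 ∈ [10/49, 15/49) → index 3
j=3: u_3=41/132 ∈ [15/49, 24/49) → index 4
j=4: u_4=53/132 ∈ [15/49, 24/49) → index 4
j=5: u_5=65/132 ∈ [24/49, 33/49) → index 5
j=6: u_6=7/12 ∈ [24/49, 33/49) → index 5
j=7: u_7=89/132 ∈ [33/49, 38/49) → index 6
j=8: u_8=101/132 ∈ [33/49, 38/49) → index 6
j=9: u_9=113/132 ∈ [39/49, 6/7) → index 8
j=10: u_10=125/132 ∈ [6/7, 1) → index 9

0 1 3 4 4 5 5 6 6 8 9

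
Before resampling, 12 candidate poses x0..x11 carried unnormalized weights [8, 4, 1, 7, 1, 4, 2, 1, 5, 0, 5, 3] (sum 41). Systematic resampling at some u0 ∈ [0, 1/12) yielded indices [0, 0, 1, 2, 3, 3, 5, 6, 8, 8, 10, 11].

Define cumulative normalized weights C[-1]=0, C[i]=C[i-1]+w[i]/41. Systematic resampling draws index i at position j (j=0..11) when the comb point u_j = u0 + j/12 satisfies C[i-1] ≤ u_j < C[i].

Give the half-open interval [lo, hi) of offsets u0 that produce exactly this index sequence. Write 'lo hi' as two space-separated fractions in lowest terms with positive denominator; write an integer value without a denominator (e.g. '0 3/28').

C = [8/41, 12/41, 13/41, 20/41, 21/41, 25/41, 27/41, 28/41, 33/41, 33/41, 38/41, 1]
j=0 picked index 0: u0 ∈ [0, 8/41)
j=1 picked index 0: u0 ∈ [-1/12, 55/492)
j=2 picked index 1: u0 ∈ [7/246, 31/246)
j=3 picked index 2: u0 ∈ [7/164, 11/164)
j=4 picked index 3: u0 ∈ [-2/123, 19/123)
j=5 picked index 3: u0 ∈ [-49/492, 35/492)
j=6 picked index 5: u0 ∈ [1/82, 9/82)
j=7 picked index 6: u0 ∈ [13/492, 37/492)
j=8 picked index 8: u0 ∈ [2/123, 17/123)
j=9 picked index 8: u0 ∈ [-11/164, 9/164)
j=10 picked index 10: u0 ∈ [-7/246, 23/246)
j=11 picked index 11: u0 ∈ [5/492, 1/12)
intersection: [7/164, 9/164)

7/164 9/164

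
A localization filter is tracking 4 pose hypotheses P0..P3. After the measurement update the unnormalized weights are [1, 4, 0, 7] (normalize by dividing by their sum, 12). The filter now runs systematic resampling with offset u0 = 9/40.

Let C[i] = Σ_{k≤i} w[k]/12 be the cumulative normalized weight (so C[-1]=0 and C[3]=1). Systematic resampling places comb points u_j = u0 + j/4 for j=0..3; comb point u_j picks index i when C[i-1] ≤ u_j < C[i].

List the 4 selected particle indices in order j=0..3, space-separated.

C = [1/12, 5/12, 5/12, 1]
j=0: u_0=9/40 ∈ [1/12, 5/12) → index 1
j=1: u_1=19/40 ∈ [5/12, 1) → index 3
j=2: u_2=29/40 ∈ [5/12, 1) → index 3
j=3: u_3=39/40 ∈ [5/12, 1) → index 3

1 3 3 3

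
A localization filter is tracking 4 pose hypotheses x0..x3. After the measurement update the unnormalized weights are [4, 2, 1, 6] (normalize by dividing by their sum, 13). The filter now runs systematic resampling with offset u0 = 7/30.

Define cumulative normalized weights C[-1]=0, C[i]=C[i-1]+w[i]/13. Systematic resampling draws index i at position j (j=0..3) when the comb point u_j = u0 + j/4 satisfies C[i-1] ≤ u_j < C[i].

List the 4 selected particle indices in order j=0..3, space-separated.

C = [4/13, 6/13, 7/13, 1]
j=0: u_0=7/30 ∈ [0, 4/13) → index 0
j=1: u_1=29/60 ∈ [6/13, 7/13) → index 2
j=2: u_2=11/15 ∈ [7/13, 1) → index 3
j=3: u_3=59/60 ∈ [7/13, 1) → index 3

0 2 3 3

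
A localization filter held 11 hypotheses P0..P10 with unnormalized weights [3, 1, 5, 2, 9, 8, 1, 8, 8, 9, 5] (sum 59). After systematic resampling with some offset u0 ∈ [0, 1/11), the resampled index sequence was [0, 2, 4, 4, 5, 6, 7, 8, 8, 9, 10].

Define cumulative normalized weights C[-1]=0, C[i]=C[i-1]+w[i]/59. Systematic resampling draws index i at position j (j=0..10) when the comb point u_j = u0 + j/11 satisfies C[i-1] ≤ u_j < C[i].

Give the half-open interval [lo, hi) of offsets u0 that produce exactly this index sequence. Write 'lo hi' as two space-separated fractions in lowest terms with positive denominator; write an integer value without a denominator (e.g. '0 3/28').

13/649 23/649

C = [3/59, 4/59, 9/59, 11/59, 20/59, 28/59, 29/59, 37/59, 45/59, 54/59, 1]
j=0 picked index 0: u0 ∈ [0, 3/59)
j=1 picked index 2: u0 ∈ [-15/649, 40/649)
j=2 picked index 4: u0 ∈ [3/649, 102/649)
j=3 picked index 4: u0 ∈ [-56/649, 43/649)
j=4 picked index 5: u0 ∈ [-16/649, 72/649)
j=5 picked index 6: u0 ∈ [13/649, 24/649)
j=6 picked index 7: u0 ∈ [-35/649, 53/649)
j=7 picked index 8: u0 ∈ [-6/649, 82/649)
j=8 picked index 8: u0 ∈ [-65/649, 23/649)
j=9 picked index 9: u0 ∈ [-36/649, 63/649)
j=10 picked index 10: u0 ∈ [4/649, 1/11)
intersection: [13/649, 23/649)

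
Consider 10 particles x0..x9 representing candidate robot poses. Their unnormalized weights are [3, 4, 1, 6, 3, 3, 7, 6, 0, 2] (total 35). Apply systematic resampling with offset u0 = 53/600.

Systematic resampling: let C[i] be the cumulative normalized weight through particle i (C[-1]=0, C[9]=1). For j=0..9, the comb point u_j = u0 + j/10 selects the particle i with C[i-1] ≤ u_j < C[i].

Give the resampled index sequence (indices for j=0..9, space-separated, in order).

C = [3/35, 1/5, 8/35, 2/5, 17/35, 4/7, 27/35, 33/35, 33/35, 1]
j=0: u_0=53/600 ∈ [3/35, 1/5) → index 1
j=1: u_1=113/600 ∈ [3/35, 1/5) → index 1
j=2: u_2=173/600 ∈ [8/35, 2/5) → index 3
j=3: u_3=233/600 ∈ [8/35, 2/5) → index 3
j=4: u_4=293/600 ∈ [17/35, 4/7) → index 5
j=5: u_5=353/600 ∈ [4/7, 27/35) → index 6
j=6: u_6=413/600 ∈ [4/7, 27/35) → index 6
j=7: u_7=473/600 ∈ [27/35, 33/35) → index 7
j=8: u_8=533/600 ∈ [27/35, 33/35) → index 7
j=9: u_9=593/600 ∈ [33/35, 1) → index 9

1 1 3 3 5 6 6 7 7 9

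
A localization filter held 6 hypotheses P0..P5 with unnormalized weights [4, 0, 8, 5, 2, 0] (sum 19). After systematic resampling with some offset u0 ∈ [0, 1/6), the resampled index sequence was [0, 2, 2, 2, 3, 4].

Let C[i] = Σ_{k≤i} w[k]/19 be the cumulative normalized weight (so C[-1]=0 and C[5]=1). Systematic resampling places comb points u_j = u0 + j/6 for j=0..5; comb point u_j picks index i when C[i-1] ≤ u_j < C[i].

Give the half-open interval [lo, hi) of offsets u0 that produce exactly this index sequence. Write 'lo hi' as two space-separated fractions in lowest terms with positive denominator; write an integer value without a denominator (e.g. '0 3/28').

C = [4/19, 4/19, 12/19, 17/19, 1, 1]
j=0 picked index 0: u0 ∈ [0, 4/19)
j=1 picked index 2: u0 ∈ [5/114, 53/114)
j=2 picked index 2: u0 ∈ [-7/57, 17/57)
j=3 picked index 2: u0 ∈ [-11/38, 5/38)
j=4 picked index 3: u0 ∈ [-2/57, 13/57)
j=5 picked index 4: u0 ∈ [7/114, 1/6)
intersection: [7/114, 5/38)

7/114 5/38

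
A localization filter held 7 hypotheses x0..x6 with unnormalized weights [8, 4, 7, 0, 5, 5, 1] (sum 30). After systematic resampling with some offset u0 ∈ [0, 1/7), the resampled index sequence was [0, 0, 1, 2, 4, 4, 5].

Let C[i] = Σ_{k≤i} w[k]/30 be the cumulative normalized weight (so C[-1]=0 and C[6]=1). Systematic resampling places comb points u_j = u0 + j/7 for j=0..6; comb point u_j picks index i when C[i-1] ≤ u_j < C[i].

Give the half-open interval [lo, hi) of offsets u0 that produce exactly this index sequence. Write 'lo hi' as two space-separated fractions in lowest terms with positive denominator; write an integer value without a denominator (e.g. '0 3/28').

13/210 3/35

C = [4/15, 2/5, 19/30, 19/30, 4/5, 29/30, 1]
j=0 picked index 0: u0 ∈ [0, 4/15)
j=1 picked index 0: u0 ∈ [-1/7, 13/105)
j=2 picked index 1: u0 ∈ [-2/105, 4/35)
j=3 picked index 2: u0 ∈ [-1/35, 43/210)
j=4 picked index 4: u0 ∈ [13/210, 8/35)
j=5 picked index 4: u0 ∈ [-17/210, 3/35)
j=6 picked index 5: u0 ∈ [-2/35, 23/210)
intersection: [13/210, 3/35)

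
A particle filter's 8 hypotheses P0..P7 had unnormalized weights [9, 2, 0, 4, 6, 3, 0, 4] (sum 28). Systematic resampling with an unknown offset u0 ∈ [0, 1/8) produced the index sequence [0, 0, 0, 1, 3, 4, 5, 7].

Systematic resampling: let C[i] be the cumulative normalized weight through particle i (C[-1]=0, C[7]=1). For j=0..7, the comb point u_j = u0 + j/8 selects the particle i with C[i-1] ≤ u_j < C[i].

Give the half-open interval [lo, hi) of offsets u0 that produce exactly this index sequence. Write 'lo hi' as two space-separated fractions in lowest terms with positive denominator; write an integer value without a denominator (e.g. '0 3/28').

0 1/56

C = [9/28, 11/28, 11/28, 15/28, 3/4, 6/7, 6/7, 1]
j=0 picked index 0: u0 ∈ [0, 9/28)
j=1 picked index 0: u0 ∈ [-1/8, 11/56)
j=2 picked index 0: u0 ∈ [-1/4, 1/14)
j=3 picked index 1: u0 ∈ [-3/56, 1/56)
j=4 picked index 3: u0 ∈ [-3/28, 1/28)
j=5 picked index 4: u0 ∈ [-5/56, 1/8)
j=6 picked index 5: u0 ∈ [0, 3/28)
j=7 picked index 7: u0 ∈ [-1/56, 1/8)
intersection: [0, 1/56)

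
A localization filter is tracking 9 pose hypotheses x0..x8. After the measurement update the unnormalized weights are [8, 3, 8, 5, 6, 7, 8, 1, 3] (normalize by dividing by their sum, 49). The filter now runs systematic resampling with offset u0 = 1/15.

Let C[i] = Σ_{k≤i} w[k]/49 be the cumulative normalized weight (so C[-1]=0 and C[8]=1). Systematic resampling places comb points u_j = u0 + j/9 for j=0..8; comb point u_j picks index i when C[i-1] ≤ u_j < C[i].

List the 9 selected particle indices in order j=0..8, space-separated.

C = [8/49, 11/49, 19/49, 24/49, 30/49, 37/49, 45/49, 46/49, 1]
j=0: u_0=1/15 ∈ [0, 8/49) → index 0
j=1: u_1=8/45 ∈ [8/49, 11/49) → index 1
j=2: u_2=13/45 ∈ [11/49, 19/49) → index 2
j=3: u_3=2/5 ∈ [19/49, 24/49) → index 3
j=4: u_4=23/45 ∈ [24/49, 30/49) → index 4
j=5: u_5=28/45 ∈ [30/49, 37/49) → index 5
j=6: u_6=11/15 ∈ [30/49, 37/49) → index 5
j=7: u_7=38/45 ∈ [37/49, 45/49) → index 6
j=8: u_8=43/45 ∈ [46/49, 1) → index 8

0 1 2 3 4 5 5 6 8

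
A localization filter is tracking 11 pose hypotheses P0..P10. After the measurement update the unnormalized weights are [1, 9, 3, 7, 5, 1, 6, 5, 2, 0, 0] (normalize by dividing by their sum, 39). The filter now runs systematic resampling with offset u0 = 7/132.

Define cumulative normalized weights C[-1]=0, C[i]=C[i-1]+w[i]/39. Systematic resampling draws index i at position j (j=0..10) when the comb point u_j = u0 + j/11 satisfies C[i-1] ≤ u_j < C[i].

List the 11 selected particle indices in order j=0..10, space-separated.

1 1 1 2 3 3 4 6 6 7 8

C = [1/39, 10/39, 1/3, 20/39, 25/39, 2/3, 32/39, 37/39, 1, 1, 1]
j=0: u_0=7/132 ∈ [1/39, 10/39) → index 1
j=1: u_1=19/132 ∈ [1/39, 10/39) → index 1
j=2: u_2=31/132 ∈ [1/39, 10/39) → index 1
j=3: u_3=43/132 ∈ [10/39, 1/3) → index 2
j=4: u_4=5/12 ∈ [1/3, 20/39) → index 3
j=5: u_5=67/132 ∈ [1/3, 20/39) → index 3
j=6: u_6=79/132 ∈ [20/39, 25/39) → index 4
j=7: u_7=91/132 ∈ [2/3, 32/39) → index 6
j=8: u_8=103/132 ∈ [2/3, 32/39) → index 6
j=9: u_9=115/132 ∈ [32/39, 37/39) → index 7
j=10: u_10=127/132 ∈ [37/39, 1) → index 8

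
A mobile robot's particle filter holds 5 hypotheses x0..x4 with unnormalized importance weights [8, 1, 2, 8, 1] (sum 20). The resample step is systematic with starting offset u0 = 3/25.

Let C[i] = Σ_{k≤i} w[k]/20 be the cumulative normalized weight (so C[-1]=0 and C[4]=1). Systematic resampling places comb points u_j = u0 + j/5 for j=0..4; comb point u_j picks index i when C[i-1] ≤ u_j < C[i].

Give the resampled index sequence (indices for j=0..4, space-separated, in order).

C = [2/5, 9/20, 11/20, 19/20, 1]
j=0: u_0=3/25 ∈ [0, 2/5) → index 0
j=1: u_1=8/25 ∈ [0, 2/5) → index 0
j=2: u_2=13/25 ∈ [9/20, 11/20) → index 2
j=3: u_3=18/25 ∈ [11/20, 19/20) → index 3
j=4: u_4=23/25 ∈ [11/20, 19/20) → index 3

0 0 2 3 3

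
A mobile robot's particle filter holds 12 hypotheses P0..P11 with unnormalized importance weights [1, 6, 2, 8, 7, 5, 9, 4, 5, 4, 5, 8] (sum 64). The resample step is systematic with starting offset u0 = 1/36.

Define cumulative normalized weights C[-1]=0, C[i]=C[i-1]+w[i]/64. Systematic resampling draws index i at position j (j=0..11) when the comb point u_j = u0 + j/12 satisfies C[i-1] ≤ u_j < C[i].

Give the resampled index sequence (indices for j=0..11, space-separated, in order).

C = [1/64, 7/64, 9/64, 17/64, 3/8, 29/64, 19/32, 21/32, 47/64, 51/64, 7/8, 1]
j=0: u_0=1/36 ∈ [1/64, 7/64) → index 1
j=1: u_1=1/9 ∈ [7/64, 9/64) → index 2
j=2: u_2=7/36 ∈ [9/64, 17/64) → index 3
j=3: u_3=5/18 ∈ [17/64, 3/8) → index 4
j=4: u_4=13/36 ∈ [17/64, 3/8) → index 4
j=5: u_5=4/9 ∈ [3/8, 29/64) → index 5
j=6: u_6=19/36 ∈ [29/64, 19/32) → index 6
j=7: u_7=11/18 ∈ [19/32, 21/32) → index 7
j=8: u_8=25/36 ∈ [21/32, 47/64) → index 8
j=9: u_9=7/9 ∈ [47/64, 51/64) → index 9
j=10: u_10=31/36 ∈ [51/64, 7/8) → index 10
j=11: u_11=17/18 ∈ [7/8, 1) → index 11

1 2 3 4 4 5 6 7 8 9 10 11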